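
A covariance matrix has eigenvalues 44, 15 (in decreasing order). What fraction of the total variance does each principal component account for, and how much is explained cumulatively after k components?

Step 1 — total variance = trace(Sigma) = Σ λ_i = 44 + 15 = 59.

Step 2 — fraction explained by component i = λ_i / Σ λ:
  PC1: 44/59 = 0.7458
  PC2: 15/59 = 0.2542

Step 3 — cumulative fraction after k components = (λ_1 + ... + λ_k) / Σ λ:
  k = 1: 44/59 = 0.7458
  k = 2: (44 + 15)/59 = 59/59 = 1

Summary (fraction, with percent):

explained: PC1 0.7458 (74.58%), PC2 0.2542 (25.42%);  cumulative: 0.7458, 1


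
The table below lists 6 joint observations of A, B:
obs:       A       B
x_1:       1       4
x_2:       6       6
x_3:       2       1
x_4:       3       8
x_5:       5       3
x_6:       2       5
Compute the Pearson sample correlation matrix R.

Step 1 — column means:
  mean(A) = (1 + 6 + 2 + 3 + 5 + 2) / 6 = 19/6 = 3.1667
  mean(B) = (4 + 6 + 1 + 8 + 3 + 5) / 6 = 27/6 = 4.5

Step 2 — sample variances and covariances s[i,j] = (1/(n-1)) · Σ_k (x_{k,i} - mean_i) · (x_{k,j} - mean_j), with n-1 = 5:
  s[A,A] = ((-2.1667)·(-2.1667) + (2.8333)·(2.8333) + (-1.1667)·(-1.1667) + (-0.1667)·(-0.1667) + (1.8333)·(1.8333) + (-1.1667)·(-1.1667)) / 5 = 18.8333/5 = 3.7667
  s[A,B] = ((-2.1667)·(-0.5) + (2.8333)·(1.5) + (-1.1667)·(-3.5) + (-0.1667)·(3.5) + (1.8333)·(-1.5) + (-1.1667)·(0.5)) / 5 = 5.5/5 = 1.1
  s[B,B] = ((-0.5)·(-0.5) + (1.5)·(1.5) + (-3.5)·(-3.5) + (3.5)·(3.5) + (-1.5)·(-1.5) + (0.5)·(0.5)) / 5 = 29.5/5 = 5.9
  Sample standard deviations s_i = √(s[i,i]):
  s(A) = √(3.7667) = 1.9408
  s(B) = √(5.9) = 2.429

Step 3 — r_{ij} = s_{ij} / (s_i · s_j):
  r[A,A] = 1 (diagonal).
  r[A,B] = 1.1 / (1.9408 · 2.429) = 1.1 / 4.7142 = 0.2333
  r[B,B] = 1 (diagonal).

R is symmetric with unit diagonal. Assembling:

R = [[1, 0.2333],
 [0.2333, 1]]


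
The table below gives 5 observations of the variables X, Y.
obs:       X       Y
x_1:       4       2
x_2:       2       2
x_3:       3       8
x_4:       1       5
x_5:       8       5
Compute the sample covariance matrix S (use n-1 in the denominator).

Step 1 — column means:
  mean(X) = (4 + 2 + 3 + 1 + 8) / 5 = 18/5 = 3.6
  mean(Y) = (2 + 2 + 8 + 5 + 5) / 5 = 22/5 = 4.4

Step 2 — sample covariance S[i,j] = (1/(n-1)) · Σ_k (x_{k,i} - mean_i) · (x_{k,j} - mean_j), with n-1 = 4.
  S[X,X] = ((0.4)·(0.4) + (-1.6)·(-1.6) + (-0.6)·(-0.6) + (-2.6)·(-2.6) + (4.4)·(4.4)) / 4 = 29.2/4 = 7.3
  S[X,Y] = ((0.4)·(-2.4) + (-1.6)·(-2.4) + (-0.6)·(3.6) + (-2.6)·(0.6) + (4.4)·(0.6)) / 4 = 1.8/4 = 0.45
  S[Y,Y] = ((-2.4)·(-2.4) + (-2.4)·(-2.4) + (3.6)·(3.6) + (0.6)·(0.6) + (0.6)·(0.6)) / 4 = 25.2/4 = 6.3

S is symmetric (S[j,i] = S[i,j]). Assembling:

S = [[7.3, 0.45],
 [0.45, 6.3]]


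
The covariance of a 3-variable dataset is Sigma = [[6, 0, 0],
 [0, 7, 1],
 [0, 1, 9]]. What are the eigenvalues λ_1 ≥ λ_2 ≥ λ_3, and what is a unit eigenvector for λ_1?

Step 1 — characteristic polynomial p(λ) = det(λI - Sigma) = λ³ - tr·λ² + c_1·λ - det, where tr = trace, c_1 = sum of the principal 2×2 minors, det = det(Sigma):
  tr = 6 + 7 + 9 = 22,
  c_1 = (6·7 - (0)²) + (6·9 - (0)²) + (7·9 - (1)²) = 42 + 54 + 62 = 158,
  det = 6·(7·9 - (1)²) - (0)·((0)·9 - (1)·(0)) + (0)·((0)·(1) - 7·(0)) = 6·(62) - (0)·(0) + (0)·(0) = 372.
  So p(λ) = λ³ - 22λ² + 158λ - 372.
Step 2 — look for an integer root (rational root theorem: any rational root is an integer divisor of 372). Testing λ = 6:
  p(6) = 216 - 792 + 948 - 372 = 0  ✓
  Dividing out (λ - 6): p(λ) = (λ - 6)(λ² - 16λ + 62).
Step 3 — remaining eigenvalues from the quadratic λ² - 16λ + 62 = 0:
  Δ = 16² - 4·62 = 256 - 248 = 8,  λ = (16 ± √8)/2 = (16 ± 2.8284)/2 ≈ 9.4142 or 6.5858.
  Sorted: λ_1 = 9.4142,  λ_2 = 6.5858,  λ_3 = 6  (check: sum = 22 = tr ✓).

Step 4 — unit eigenvector for λ_1 ≈ 9.4142: v spans the null space of (Sigma - λ_1 I), whose rows are
  r_1 = (-3.4142, 0, 0),  r_2 = (0, -2.4142, 1),  r_3 = (0, 1, -0.4142).
  v is orthogonal to every row, so take v ∝ r_1 × r_2 = ((0)·(1) - (0)·(-2.4142), (0)·(0) - (-3.4142)·(1), (-3.4142)·(-2.4142) - (0)·(0)) ≈ (0, 3.4142, 8.2426).
  Let u = (0, 3.4142, 8.2426).
  ||u|| = √((0)² + (3.4142)² + (8.2426)²) = √(79.598) ≈ 8.9218,  v_1 = u/||u|| ≈ (0, 0.3827, 0.9239) (||v_1|| = 1).

λ_1 = 9.4142,  λ_2 = 6.5858,  λ_3 = 6;  v_1 ≈ (0, 0.3827, 0.9239)


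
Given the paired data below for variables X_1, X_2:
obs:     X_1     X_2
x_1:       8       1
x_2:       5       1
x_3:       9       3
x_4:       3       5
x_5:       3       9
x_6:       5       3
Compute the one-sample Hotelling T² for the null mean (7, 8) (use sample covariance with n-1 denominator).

Step 1 — sample mean vector:
  mean(X_1) = (8 + 5 + 9 + 3 + 3 + 5) / 6 = 33/6 = 5.5
  mean(X_2) = (1 + 1 + 3 + 5 + 9 + 3) / 6 = 22/6 = 3.6667
  x̄ = (5.5, 3.6667),  deviation x̄ - mu_0 = (5.5, 3.6667) - (7, 8) = (-1.5, -4.3333).

Step 2 — sample covariance matrix, S[i,j] = (1/(n-1)) · Σ_k (x_{k,i} - mean_i) · (x_{k,j} - mean_j), divisor n-1 = 5:
  S[X_1,X_1] = ((2.5)·(2.5) + (-0.5)·(-0.5) + (3.5)·(3.5) + (-2.5)·(-2.5) + (-2.5)·(-2.5) + (-0.5)·(-0.5)) / 5 = 31.5/5 = 6.3
  S[X_1,X_2] = ((2.5)·(-2.6667) + (-0.5)·(-2.6667) + (3.5)·(-0.6667) + (-2.5)·(1.3333) + (-2.5)·(5.3333) + (-0.5)·(-0.6667)) / 5 = -24/5 = -4.8
  S[X_2,X_2] = ((-2.6667)·(-2.6667) + (-2.6667)·(-2.6667) + (-0.6667)·(-0.6667) + (1.3333)·(1.3333) + (5.3333)·(5.3333) + (-0.6667)·(-0.6667)) / 5 = 45.3333/5 = 9.0667
  S = [[6.3, -4.8],
 [-4.8, 9.0667]].

Step 3 — invert S. det(S) = 6.3·9.0667 - (-4.8)² = 34.08.
  S^{-1} = (1/det) · [[d, -b], [-b, a]] = [[0.266, 0.1408],
 [0.1408, 0.1849]].

Step 4 — quadratic form (x̄ - mu_0)^T · S^{-1} · (x̄ - mu_0):
  S^{-1} · (x̄ - mu_0) = (-1.0094, -1.0123),
  (x̄ - mu_0)^T · [...] = (-1.5)·(-1.0094) + (-4.3333)·(-1.0123) = 5.9008.

Step 5 — scale by n: T² = 6 · 5.9008 = 35.4049.

T² ≈ 35.4049


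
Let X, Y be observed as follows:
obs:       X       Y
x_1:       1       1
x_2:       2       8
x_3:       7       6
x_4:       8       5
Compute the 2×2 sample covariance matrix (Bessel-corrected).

Step 1 — column means:
  mean(X) = (1 + 2 + 7 + 8) / 4 = 18/4 = 4.5
  mean(Y) = (1 + 8 + 6 + 5) / 4 = 20/4 = 5

Step 2 — sample covariance S[i,j] = (1/(n-1)) · Σ_k (x_{k,i} - mean_i) · (x_{k,j} - mean_j), with n-1 = 3.
  S[X,X] = ((-3.5)·(-3.5) + (-2.5)·(-2.5) + (2.5)·(2.5) + (3.5)·(3.5)) / 3 = 37/3 = 12.3333
  S[X,Y] = ((-3.5)·(-4) + (-2.5)·(3) + (2.5)·(1) + (3.5)·(0)) / 3 = 9/3 = 3
  S[Y,Y] = ((-4)·(-4) + (3)·(3) + (1)·(1) + (0)·(0)) / 3 = 26/3 = 8.6667

S is symmetric (S[j,i] = S[i,j]). Assembling:

S = [[12.3333, 3],
 [3, 8.6667]]


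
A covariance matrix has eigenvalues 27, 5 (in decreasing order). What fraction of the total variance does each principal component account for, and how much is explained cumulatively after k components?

Step 1 — total variance = trace(Sigma) = Σ λ_i = 27 + 5 = 32.

Step 2 — fraction explained by component i = λ_i / Σ λ:
  PC1: 27/32 = 0.8438
  PC2: 5/32 = 0.1562

Step 3 — cumulative fraction after k components = (λ_1 + ... + λ_k) / Σ λ:
  k = 1: 27/32 = 0.8438
  k = 2: (27 + 5)/32 = 32/32 = 1

Summary (fraction, with percent):

explained: PC1 0.8438 (84.38%), PC2 0.1562 (15.62%);  cumulative: 0.8438, 1


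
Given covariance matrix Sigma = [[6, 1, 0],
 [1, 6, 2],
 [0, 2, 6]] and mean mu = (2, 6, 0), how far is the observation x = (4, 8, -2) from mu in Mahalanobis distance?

Step 1 — centre the observation: (x - mu) = (2, 2, -2).

Step 2 — invert Sigma (cofactor / det for 3×3, or solve directly):
  Sigma^{-1} = [[0.172, -0.0323, 0.0108],
 [-0.0323, 0.1935, -0.0645],
 [0.0108, -0.0645, 0.1882]].

Step 3 — form the quadratic (x - mu)^T · Sigma^{-1} · (x - mu):
  Sigma^{-1} · (x - mu) = (0.2581, 0.4516, -0.4839).
  (x - mu)^T · [Sigma^{-1} · (x - mu)] = (2)·(0.2581) + (2)·(0.4516) + (-2)·(-0.4839) = 2.3871.

Step 4 — take square root: d = √(2.3871) ≈ 1.545.

d(x, mu) = √(2.3871) ≈ 1.545


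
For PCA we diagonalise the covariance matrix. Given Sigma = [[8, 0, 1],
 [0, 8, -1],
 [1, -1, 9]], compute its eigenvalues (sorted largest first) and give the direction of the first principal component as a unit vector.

Step 1 — characteristic polynomial p(λ) = det(λI - Sigma) = λ³ - tr·λ² + c_1·λ - det, where tr = trace, c_1 = sum of the principal 2×2 minors, det = det(Sigma):
  tr = 8 + 8 + 9 = 25,
  c_1 = (8·8 - (0)²) + (8·9 - (1)²) + (8·9 - (-1)²) = 64 + 71 + 71 = 206,
  det = 8·(8·9 - (-1)²) - (0)·((0)·9 - (-1)·(1)) + (1)·((0)·(-1) - 8·(1)) = 8·(71) - (0)·(1) + (1)·(-8) = 560.
  So p(λ) = λ³ - 25λ² + 206λ - 560.
Step 2 — look for an integer root (rational root theorem: any rational root is an integer divisor of 560). Testing λ = 7:
  p(7) = 343 - 1225 + 1442 - 560 = 0  ✓
  Dividing out (λ - 7): p(λ) = (λ - 7)(λ² - 18λ + 80).
Step 3 — remaining eigenvalues from the quadratic λ² - 18λ + 80 = 0:
  Δ = 18² - 4·80 = 324 - 320 = 4,  λ = (18 ± √4)/2 = (18 ± 2)/2 = 10 or 8.
  Sorted: λ_1 = 10,  λ_2 = 8,  λ_3 = 7  (check: sum = 25 = tr ✓).

Step 4 — unit eigenvector for λ_1 = 10: v spans the null space of (Sigma - λ_1 I), whose rows are
  r_1 = (-2, 0, 1),  r_2 = (0, -2, -1),  r_3 = (1, -1, -1).
  v is orthogonal to every row, so take v ∝ r_1 × r_2 = ((0)·(-1) - (1)·(-2), (1)·(0) - (-2)·(-1), (-2)·(-2) - (0)·(0)) = (2, -2, 4).
  Rescale (divide by 2): u = (1, -1, 2).
  ||u|| = √((1)² + (-1)² + (2)²) = √(6) ≈ 2.4495,  v_1 = u/||u|| ≈ (0.4082, -0.4082, 0.8165) (||v_1|| = 1).

λ_1 = 10,  λ_2 = 8,  λ_3 = 7;  v_1 ≈ (0.4082, -0.4082, 0.8165)


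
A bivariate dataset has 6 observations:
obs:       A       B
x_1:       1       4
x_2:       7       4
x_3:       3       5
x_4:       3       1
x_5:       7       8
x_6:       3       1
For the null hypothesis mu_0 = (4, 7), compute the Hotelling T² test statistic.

Step 1 — sample mean vector:
  mean(A) = (1 + 7 + 3 + 3 + 7 + 3) / 6 = 24/6 = 4
  mean(B) = (4 + 4 + 5 + 1 + 8 + 1) / 6 = 23/6 = 3.8333
  x̄ = (4, 3.8333),  deviation x̄ - mu_0 = (4, 3.8333) - (4, 7) = (0, -3.1667).

Step 2 — sample covariance matrix, S[i,j] = (1/(n-1)) · Σ_k (x_{k,i} - mean_i) · (x_{k,j} - mean_j), divisor n-1 = 5:
  S[A,A] = ((-3)·(-3) + (3)·(3) + (-1)·(-1) + (-1)·(-1) + (3)·(3) + (-1)·(-1)) / 5 = 30/5 = 6
  S[A,B] = ((-3)·(0.1667) + (3)·(0.1667) + (-1)·(1.1667) + (-1)·(-2.8333) + (3)·(4.1667) + (-1)·(-2.8333)) / 5 = 17/5 = 3.4
  S[B,B] = ((0.1667)·(0.1667) + (0.1667)·(0.1667) + (1.1667)·(1.1667) + (-2.8333)·(-2.8333) + (4.1667)·(4.1667) + (-2.8333)·(-2.8333)) / 5 = 34.8333/5 = 6.9667
  S = [[6, 3.4],
 [3.4, 6.9667]].

Step 3 — invert S. det(S) = 6·6.9667 - (3.4)² = 30.24.
  S^{-1} = (1/det) · [[d, -b], [-b, a]] = [[0.2304, -0.1124],
 [-0.1124, 0.1984]].

Step 4 — quadratic form (x̄ - mu_0)^T · S^{-1} · (x̄ - mu_0):
  S^{-1} · (x̄ - mu_0) = (0.356, -0.6283),
  (x̄ - mu_0)^T · [...] = (0)·(0.356) + (-3.1667)·(-0.6283) = 1.9896.

Step 5 — scale by n: T² = 6 · 1.9896 = 11.9378.

T² ≈ 11.9378


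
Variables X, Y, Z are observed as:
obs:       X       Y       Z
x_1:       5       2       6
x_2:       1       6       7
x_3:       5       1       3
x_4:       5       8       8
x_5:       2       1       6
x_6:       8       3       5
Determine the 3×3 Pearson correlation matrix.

Step 1 — column means:
  mean(X) = (5 + 1 + 5 + 5 + 2 + 8) / 6 = 26/6 = 4.3333
  mean(Y) = (2 + 6 + 1 + 8 + 1 + 3) / 6 = 21/6 = 3.5
  mean(Z) = (6 + 7 + 3 + 8 + 6 + 5) / 6 = 35/6 = 5.8333

Step 2 — sample variances and covariances s[i,j] = (1/(n-1)) · Σ_k (x_{k,i} - mean_i) · (x_{k,j} - mean_j), with n-1 = 5:
  s[X,X] = ((0.6667)·(0.6667) + (-3.3333)·(-3.3333) + (0.6667)·(0.6667) + (0.6667)·(0.6667) + (-2.3333)·(-2.3333) + (3.6667)·(3.6667)) / 5 = 31.3333/5 = 6.2667
  s[X,Y] = ((0.6667)·(-1.5) + (-3.3333)·(2.5) + (0.6667)·(-2.5) + (0.6667)·(4.5) + (-2.3333)·(-2.5) + (3.6667)·(-0.5)) / 5 = -4/5 = -0.8
  s[X,Z] = ((0.6667)·(0.1667) + (-3.3333)·(1.1667) + (0.6667)·(-2.8333) + (0.6667)·(2.1667) + (-2.3333)·(0.1667) + (3.6667)·(-0.8333)) / 5 = -7.6667/5 = -1.5333
  s[Y,Y] = ((-1.5)·(-1.5) + (2.5)·(2.5) + (-2.5)·(-2.5) + (4.5)·(4.5) + (-2.5)·(-2.5) + (-0.5)·(-0.5)) / 5 = 41.5/5 = 8.3
  s[Y,Z] = ((-1.5)·(0.1667) + (2.5)·(1.1667) + (-2.5)·(-2.8333) + (4.5)·(2.1667) + (-2.5)·(0.1667) + (-0.5)·(-0.8333)) / 5 = 19.5/5 = 3.9
  s[Z,Z] = ((0.1667)·(0.1667) + (1.1667)·(1.1667) + (-2.8333)·(-2.8333) + (2.1667)·(2.1667) + (0.1667)·(0.1667) + (-0.8333)·(-0.8333)) / 5 = 14.8333/5 = 2.9667
  Sample standard deviations s_i = √(s[i,i]):
  s(X) = √(6.2667) = 2.5033
  s(Y) = √(8.3) = 2.881
  s(Z) = √(2.9667) = 1.7224

Step 3 — r_{ij} = s_{ij} / (s_i · s_j):
  r[X,X] = 1 (diagonal).
  r[X,Y] = -0.8 / (2.5033 · 2.881) = -0.8 / 7.212 = -0.1109
  r[X,Z] = -1.5333 / (2.5033 · 1.7224) = -1.5333 / 4.3117 = -0.3556
  r[Y,Y] = 1 (diagonal).
  r[Y,Z] = 3.9 / (2.881 · 1.7224) = 3.9 / 4.9622 = 0.7859
  r[Z,Z] = 1 (diagonal).

R is symmetric with unit diagonal. Assembling:

R = [[1, -0.1109, -0.3556],
 [-0.1109, 1, 0.7859],
 [-0.3556, 0.7859, 1]]


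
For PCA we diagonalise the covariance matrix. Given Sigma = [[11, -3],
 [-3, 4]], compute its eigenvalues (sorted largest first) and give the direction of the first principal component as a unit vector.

Step 1 — characteristic polynomial of 2×2 Sigma:
  det(Sigma - λI) = λ² - trace · λ + det = 0.
  trace = 11 + 4 = 15, det = 11·4 - (-3)² = 35.
Step 2 — discriminant:
  Δ = trace² - 4·det = 225 - 140 = 85.
Step 3 — eigenvalues:
  λ = (trace ± √Δ)/2 = (15 ± 9.2195)/2,
  λ_1 = 12.1098,  λ_2 = 2.8902.

Step 4 — unit eigenvector for λ_1: solve (Sigma - λ_1 I)v = 0. First row:
  (11 - 12.1098)·v_x + (-3)·v_y = 0, i.e. (-1.1098)·v_x + (-3)·v_y = 0,
  so v ∝ (b, λ_1 - a) = (-3, 1.1098); multiply by -1 so the first entry is positive: u = (3, -1.1098).
  ||u|| = √((3)² + (-1.1098)²) = √(10.2316) ≈ 3.1987,
  v_1 = u/||u|| ≈ (0.9379, -0.3469) (||v_1|| = 1).

λ_1 = 12.1098,  λ_2 = 2.8902;  v_1 ≈ (0.9379, -0.3469)


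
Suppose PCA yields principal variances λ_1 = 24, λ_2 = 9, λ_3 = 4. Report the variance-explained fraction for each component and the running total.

Step 1 — total variance = trace(Sigma) = Σ λ_i = 24 + 9 + 4 = 37.

Step 2 — fraction explained by component i = λ_i / Σ λ:
  PC1: 24/37 = 0.6486
  PC2: 9/37 = 0.2432
  PC3: 4/37 = 0.1081

Step 3 — cumulative fraction after k components = (λ_1 + ... + λ_k) / Σ λ:
  k = 1: 24/37 = 0.6486
  k = 2: (24 + 9)/37 = 33/37 = 0.8919
  k = 3: (24 + 9 + 4)/37 = 37/37 = 1

Summary (fraction, with percent):

explained: PC1 0.6486 (64.86%), PC2 0.2432 (24.32%), PC3 0.1081 (10.81%);  cumulative: 0.6486, 0.8919, 1


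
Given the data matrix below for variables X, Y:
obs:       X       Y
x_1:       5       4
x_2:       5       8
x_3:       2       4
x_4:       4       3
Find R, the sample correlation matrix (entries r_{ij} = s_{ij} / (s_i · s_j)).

Step 1 — column means:
  mean(X) = (5 + 5 + 2 + 4) / 4 = 16/4 = 4
  mean(Y) = (4 + 8 + 4 + 3) / 4 = 19/4 = 4.75

Step 2 — sample variances and covariances s[i,j] = (1/(n-1)) · Σ_k (x_{k,i} - mean_i) · (x_{k,j} - mean_j), with n-1 = 3:
  s[X,X] = ((1)·(1) + (1)·(1) + (-2)·(-2) + (0)·(0)) / 3 = 6/3 = 2
  s[X,Y] = ((1)·(-0.75) + (1)·(3.25) + (-2)·(-0.75) + (0)·(-1.75)) / 3 = 4/3 = 1.3333
  s[Y,Y] = ((-0.75)·(-0.75) + (3.25)·(3.25) + (-0.75)·(-0.75) + (-1.75)·(-1.75)) / 3 = 14.75/3 = 4.9167
  Sample standard deviations s_i = √(s[i,i]):
  s(X) = √(2) = 1.4142
  s(Y) = √(4.9167) = 2.2174

Step 3 — r_{ij} = s_{ij} / (s_i · s_j):
  r[X,X] = 1 (diagonal).
  r[X,Y] = 1.3333 / (1.4142 · 2.2174) = 1.3333 / 3.1358 = 0.4252
  r[Y,Y] = 1 (diagonal).

R is symmetric with unit diagonal. Assembling:

R = [[1, 0.4252],
 [0.4252, 1]]


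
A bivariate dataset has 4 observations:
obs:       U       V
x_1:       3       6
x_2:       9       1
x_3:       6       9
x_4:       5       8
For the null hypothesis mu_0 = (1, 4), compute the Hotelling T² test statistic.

Step 1 — sample mean vector:
  mean(U) = (3 + 9 + 6 + 5) / 4 = 23/4 = 5.75
  mean(V) = (6 + 1 + 9 + 8) / 4 = 24/4 = 6
  x̄ = (5.75, 6),  deviation x̄ - mu_0 = (5.75, 6) - (1, 4) = (4.75, 2).

Step 2 — sample covariance matrix, S[i,j] = (1/(n-1)) · Σ_k (x_{k,i} - mean_i) · (x_{k,j} - mean_j), divisor n-1 = 3:
  S[U,U] = ((-2.75)·(-2.75) + (3.25)·(3.25) + (0.25)·(0.25) + (-0.75)·(-0.75)) / 3 = 18.75/3 = 6.25
  S[U,V] = ((-2.75)·(0) + (3.25)·(-5) + (0.25)·(3) + (-0.75)·(2)) / 3 = -17/3 = -5.6667
  S[V,V] = ((0)·(0) + (-5)·(-5) + (3)·(3) + (2)·(2)) / 3 = 38/3 = 12.6667
  S = [[6.25, -5.6667],
 [-5.6667, 12.6667]].

Step 3 — invert S. det(S) = 6.25·12.6667 - (-5.6667)² = 47.0556.
  S^{-1} = (1/det) · [[d, -b], [-b, a]] = [[0.2692, 0.1204],
 [0.1204, 0.1328]].

Step 4 — quadratic form (x̄ - mu_0)^T · S^{-1} · (x̄ - mu_0):
  S^{-1} · (x̄ - mu_0) = (1.5195, 0.8377),
  (x̄ - mu_0)^T · [...] = (4.75)·(1.5195) + (2)·(0.8377) = 8.8929.

Step 5 — scale by n: T² = 4 · 8.8929 = 35.5714.

T² ≈ 35.5714


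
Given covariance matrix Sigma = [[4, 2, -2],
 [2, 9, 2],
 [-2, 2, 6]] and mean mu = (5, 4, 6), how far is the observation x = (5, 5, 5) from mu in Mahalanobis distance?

Step 1 — centre the observation: (x - mu) = (0, 1, -1).

Step 2 — invert Sigma (cofactor / det for 3×3, or solve directly):
  Sigma^{-1} = [[0.4032, -0.129, 0.1774],
 [-0.129, 0.1613, -0.0968],
 [0.1774, -0.0968, 0.2581]].

Step 3 — form the quadratic (x - mu)^T · Sigma^{-1} · (x - mu):
  Sigma^{-1} · (x - mu) = (-0.3065, 0.2581, -0.3548).
  (x - mu)^T · [Sigma^{-1} · (x - mu)] = (0)·(-0.3065) + (1)·(0.2581) + (-1)·(-0.3548) = 0.6129.

Step 4 — take square root: d = √(0.6129) ≈ 0.7829.

d(x, mu) = √(0.6129) ≈ 0.7829


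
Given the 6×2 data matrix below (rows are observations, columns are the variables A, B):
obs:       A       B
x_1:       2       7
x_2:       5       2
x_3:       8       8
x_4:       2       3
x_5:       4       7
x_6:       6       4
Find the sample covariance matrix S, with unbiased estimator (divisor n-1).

Step 1 — column means:
  mean(A) = (2 + 5 + 8 + 2 + 4 + 6) / 6 = 27/6 = 4.5
  mean(B) = (7 + 2 + 8 + 3 + 7 + 4) / 6 = 31/6 = 5.1667

Step 2 — sample covariance S[i,j] = (1/(n-1)) · Σ_k (x_{k,i} - mean_i) · (x_{k,j} - mean_j), with n-1 = 5.
  S[A,A] = ((-2.5)·(-2.5) + (0.5)·(0.5) + (3.5)·(3.5) + (-2.5)·(-2.5) + (-0.5)·(-0.5) + (1.5)·(1.5)) / 5 = 27.5/5 = 5.5
  S[A,B] = ((-2.5)·(1.8333) + (0.5)·(-3.1667) + (3.5)·(2.8333) + (-2.5)·(-2.1667) + (-0.5)·(1.8333) + (1.5)·(-1.1667)) / 5 = 6.5/5 = 1.3
  S[B,B] = ((1.8333)·(1.8333) + (-3.1667)·(-3.1667) + (2.8333)·(2.8333) + (-2.1667)·(-2.1667) + (1.8333)·(1.8333) + (-1.1667)·(-1.1667)) / 5 = 30.8333/5 = 6.1667

S is symmetric (S[j,i] = S[i,j]). Assembling:

S = [[5.5, 1.3],
 [1.3, 6.1667]]


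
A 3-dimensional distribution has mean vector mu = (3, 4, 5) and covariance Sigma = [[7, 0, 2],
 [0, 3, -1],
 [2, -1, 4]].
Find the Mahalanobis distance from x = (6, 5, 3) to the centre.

Step 1 — centre the observation: (x - mu) = (3, 1, -2).

Step 2 — invert Sigma (cofactor / det for 3×3, or solve directly):
  Sigma^{-1} = [[0.1692, -0.0308, -0.0923],
 [-0.0308, 0.3692, 0.1077],
 [-0.0923, 0.1077, 0.3231]].

Step 3 — form the quadratic (x - mu)^T · Sigma^{-1} · (x - mu):
  Sigma^{-1} · (x - mu) = (0.6615, 0.0615, -0.8154).
  (x - mu)^T · [Sigma^{-1} · (x - mu)] = (3)·(0.6615) + (1)·(0.0615) + (-2)·(-0.8154) = 3.6769.

Step 4 — take square root: d = √(3.6769) ≈ 1.9175.

d(x, mu) = √(3.6769) ≈ 1.9175


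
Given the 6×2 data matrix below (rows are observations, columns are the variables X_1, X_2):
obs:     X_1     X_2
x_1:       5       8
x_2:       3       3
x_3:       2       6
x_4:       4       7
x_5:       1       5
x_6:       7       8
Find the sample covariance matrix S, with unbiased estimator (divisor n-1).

Step 1 — column means:
  mean(X_1) = (5 + 3 + 2 + 4 + 1 + 7) / 6 = 22/6 = 3.6667
  mean(X_2) = (8 + 3 + 6 + 7 + 5 + 8) / 6 = 37/6 = 6.1667

Step 2 — sample covariance S[i,j] = (1/(n-1)) · Σ_k (x_{k,i} - mean_i) · (x_{k,j} - mean_j), with n-1 = 5.
  S[X_1,X_1] = ((1.3333)·(1.3333) + (-0.6667)·(-0.6667) + (-1.6667)·(-1.6667) + (0.3333)·(0.3333) + (-2.6667)·(-2.6667) + (3.3333)·(3.3333)) / 5 = 23.3333/5 = 4.6667
  S[X_1,X_2] = ((1.3333)·(1.8333) + (-0.6667)·(-3.1667) + (-1.6667)·(-0.1667) + (0.3333)·(0.8333) + (-2.6667)·(-1.1667) + (3.3333)·(1.8333)) / 5 = 14.3333/5 = 2.8667
  S[X_2,X_2] = ((1.8333)·(1.8333) + (-3.1667)·(-3.1667) + (-0.1667)·(-0.1667) + (0.8333)·(0.8333) + (-1.1667)·(-1.1667) + (1.8333)·(1.8333)) / 5 = 18.8333/5 = 3.7667

S is symmetric (S[j,i] = S[i,j]). Assembling:

S = [[4.6667, 2.8667],
 [2.8667, 3.7667]]


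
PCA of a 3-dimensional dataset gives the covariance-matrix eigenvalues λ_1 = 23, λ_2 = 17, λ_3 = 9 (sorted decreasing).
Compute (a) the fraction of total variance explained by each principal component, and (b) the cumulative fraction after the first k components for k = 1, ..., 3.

Step 1 — total variance = trace(Sigma) = Σ λ_i = 23 + 17 + 9 = 49.

Step 2 — fraction explained by component i = λ_i / Σ λ:
  PC1: 23/49 = 0.4694
  PC2: 17/49 = 0.3469
  PC3: 9/49 = 0.1837

Step 3 — cumulative fraction after k components = (λ_1 + ... + λ_k) / Σ λ:
  k = 1: 23/49 = 0.4694
  k = 2: (23 + 17)/49 = 40/49 = 0.8163
  k = 3: (23 + 17 + 9)/49 = 49/49 = 1

Summary (fraction, with percent):

explained: PC1 0.4694 (46.94%), PC2 0.3469 (34.69%), PC3 0.1837 (18.37%);  cumulative: 0.4694, 0.8163, 1


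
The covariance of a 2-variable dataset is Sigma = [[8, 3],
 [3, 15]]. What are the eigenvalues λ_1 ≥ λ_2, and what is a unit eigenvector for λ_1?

Step 1 — characteristic polynomial of 2×2 Sigma:
  det(Sigma - λI) = λ² - trace · λ + det = 0.
  trace = 8 + 15 = 23, det = 8·15 - (3)² = 111.
Step 2 — discriminant:
  Δ = trace² - 4·det = 529 - 444 = 85.
Step 3 — eigenvalues:
  λ = (trace ± √Δ)/2 = (23 ± 9.2195)/2,
  λ_1 = 16.1098,  λ_2 = 6.8902.

Step 4 — unit eigenvector for λ_1: solve (Sigma - λ_1 I)v = 0. First row:
  (8 - 16.1098)·v_x + (3)·v_y = 0, i.e. (-8.1098)·v_x + (3)·v_y = 0,
  so v ∝ (b, λ_1 - a) = (3, 8.1098) = u.
  ||u|| = √((3)² + (8.1098)²) = √(74.7684) ≈ 8.6469,
  v_1 = u/||u|| ≈ (0.3469, 0.9379) (||v_1|| = 1).

λ_1 = 16.1098,  λ_2 = 6.8902;  v_1 ≈ (0.3469, 0.9379)


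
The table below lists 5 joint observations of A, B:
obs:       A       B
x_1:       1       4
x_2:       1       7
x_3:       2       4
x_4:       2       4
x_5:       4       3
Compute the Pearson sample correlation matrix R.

Step 1 — column means:
  mean(A) = (1 + 1 + 2 + 2 + 4) / 5 = 10/5 = 2
  mean(B) = (4 + 7 + 4 + 4 + 3) / 5 = 22/5 = 4.4

Step 2 — sample variances and covariances s[i,j] = (1/(n-1)) · Σ_k (x_{k,i} - mean_i) · (x_{k,j} - mean_j), with n-1 = 4:
  s[A,A] = ((-1)·(-1) + (-1)·(-1) + (0)·(0) + (0)·(0) + (2)·(2)) / 4 = 6/4 = 1.5
  s[A,B] = ((-1)·(-0.4) + (-1)·(2.6) + (0)·(-0.4) + (0)·(-0.4) + (2)·(-1.4)) / 4 = -5/4 = -1.25
  s[B,B] = ((-0.4)·(-0.4) + (2.6)·(2.6) + (-0.4)·(-0.4) + (-0.4)·(-0.4) + (-1.4)·(-1.4)) / 4 = 9.2/4 = 2.3
  Sample standard deviations s_i = √(s[i,i]):
  s(A) = √(1.5) = 1.2247
  s(B) = √(2.3) = 1.5166

Step 3 — r_{ij} = s_{ij} / (s_i · s_j):
  r[A,A] = 1 (diagonal).
  r[A,B] = -1.25 / (1.2247 · 1.5166) = -1.25 / 1.8574 = -0.673
  r[B,B] = 1 (diagonal).

R is symmetric with unit diagonal. Assembling:

R = [[1, -0.673],
 [-0.673, 1]]


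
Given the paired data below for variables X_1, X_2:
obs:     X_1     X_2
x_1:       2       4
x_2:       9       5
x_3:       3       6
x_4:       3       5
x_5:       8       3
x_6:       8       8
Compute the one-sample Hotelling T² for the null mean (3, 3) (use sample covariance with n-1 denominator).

Step 1 — sample mean vector:
  mean(X_1) = (2 + 9 + 3 + 3 + 8 + 8) / 6 = 33/6 = 5.5
  mean(X_2) = (4 + 5 + 6 + 5 + 3 + 8) / 6 = 31/6 = 5.1667
  x̄ = (5.5, 5.1667),  deviation x̄ - mu_0 = (5.5, 5.1667) - (3, 3) = (2.5, 2.1667).

Step 2 — sample covariance matrix, S[i,j] = (1/(n-1)) · Σ_k (x_{k,i} - mean_i) · (x_{k,j} - mean_j), divisor n-1 = 5:
  S[X_1,X_1] = ((-3.5)·(-3.5) + (3.5)·(3.5) + (-2.5)·(-2.5) + (-2.5)·(-2.5) + (2.5)·(2.5) + (2.5)·(2.5)) / 5 = 49.5/5 = 9.9
  S[X_1,X_2] = ((-3.5)·(-1.1667) + (3.5)·(-0.1667) + (-2.5)·(0.8333) + (-2.5)·(-0.1667) + (2.5)·(-2.1667) + (2.5)·(2.8333)) / 5 = 3.5/5 = 0.7
  S[X_2,X_2] = ((-1.1667)·(-1.1667) + (-0.1667)·(-0.1667) + (0.8333)·(0.8333) + (-0.1667)·(-0.1667) + (-2.1667)·(-2.1667) + (2.8333)·(2.8333)) / 5 = 14.8333/5 = 2.9667
  S = [[9.9, 0.7],
 [0.7, 2.9667]].

Step 3 — invert S. det(S) = 9.9·2.9667 - (0.7)² = 28.88.
  S^{-1} = (1/det) · [[d, -b], [-b, a]] = [[0.1027, -0.0242],
 [-0.0242, 0.3428]].

Step 4 — quadratic form (x̄ - mu_0)^T · S^{-1} · (x̄ - mu_0):
  S^{-1} · (x̄ - mu_0) = (0.2043, 0.6821),
  (x̄ - mu_0)^T · [...] = (2.5)·(0.2043) + (2.1667)·(0.6821) = 1.9887.

Step 5 — scale by n: T² = 6 · 1.9887 = 11.9321.

T² ≈ 11.9321


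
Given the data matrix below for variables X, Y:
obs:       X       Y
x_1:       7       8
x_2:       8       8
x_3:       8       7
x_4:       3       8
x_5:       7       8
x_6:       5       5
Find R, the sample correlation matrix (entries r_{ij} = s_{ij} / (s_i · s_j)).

Step 1 — column means:
  mean(X) = (7 + 8 + 8 + 3 + 7 + 5) / 6 = 38/6 = 6.3333
  mean(Y) = (8 + 8 + 7 + 8 + 8 + 5) / 6 = 44/6 = 7.3333

Step 2 — sample variances and covariances s[i,j] = (1/(n-1)) · Σ_k (x_{k,i} - mean_i) · (x_{k,j} - mean_j), with n-1 = 5:
  s[X,X] = ((0.6667)·(0.6667) + (1.6667)·(1.6667) + (1.6667)·(1.6667) + (-3.3333)·(-3.3333) + (0.6667)·(0.6667) + (-1.3333)·(-1.3333)) / 5 = 19.3333/5 = 3.8667
  s[X,Y] = ((0.6667)·(0.6667) + (1.6667)·(0.6667) + (1.6667)·(-0.3333) + (-3.3333)·(0.6667) + (0.6667)·(0.6667) + (-1.3333)·(-2.3333)) / 5 = 2.3333/5 = 0.4667
  s[Y,Y] = ((0.6667)·(0.6667) + (0.6667)·(0.6667) + (-0.3333)·(-0.3333) + (0.6667)·(0.6667) + (0.6667)·(0.6667) + (-2.3333)·(-2.3333)) / 5 = 7.3333/5 = 1.4667
  Sample standard deviations s_i = √(s[i,i]):
  s(X) = √(3.8667) = 1.9664
  s(Y) = √(1.4667) = 1.2111

Step 3 — r_{ij} = s_{ij} / (s_i · s_j):
  r[X,X] = 1 (diagonal).
  r[X,Y] = 0.4667 / (1.9664 · 1.2111) = 0.4667 / 2.3814 = 0.196
  r[Y,Y] = 1 (diagonal).

R is symmetric with unit diagonal. Assembling:

R = [[1, 0.196],
 [0.196, 1]]


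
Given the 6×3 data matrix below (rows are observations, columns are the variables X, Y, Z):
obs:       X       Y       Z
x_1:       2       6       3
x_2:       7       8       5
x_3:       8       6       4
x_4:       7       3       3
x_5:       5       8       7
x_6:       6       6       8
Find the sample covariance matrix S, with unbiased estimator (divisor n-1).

Step 1 — column means:
  mean(X) = (2 + 7 + 8 + 7 + 5 + 6) / 6 = 35/6 = 5.8333
  mean(Y) = (6 + 8 + 6 + 3 + 8 + 6) / 6 = 37/6 = 6.1667
  mean(Z) = (3 + 5 + 4 + 3 + 7 + 8) / 6 = 30/6 = 5

Step 2 — sample covariance S[i,j] = (1/(n-1)) · Σ_k (x_{k,i} - mean_i) · (x_{k,j} - mean_j), with n-1 = 5.
  S[X,X] = ((-3.8333)·(-3.8333) + (1.1667)·(1.1667) + (2.1667)·(2.1667) + (1.1667)·(1.1667) + (-0.8333)·(-0.8333) + (0.1667)·(0.1667)) / 5 = 22.8333/5 = 4.5667
  S[X,Y] = ((-3.8333)·(-0.1667) + (1.1667)·(1.8333) + (2.1667)·(-0.1667) + (1.1667)·(-3.1667) + (-0.8333)·(1.8333) + (0.1667)·(-0.1667)) / 5 = -2.8333/5 = -0.5667
  S[X,Z] = ((-3.8333)·(-2) + (1.1667)·(0) + (2.1667)·(-1) + (1.1667)·(-2) + (-0.8333)·(2) + (0.1667)·(3)) / 5 = 2/5 = 0.4
  S[Y,Y] = ((-0.1667)·(-0.1667) + (1.8333)·(1.8333) + (-0.1667)·(-0.1667) + (-3.1667)·(-3.1667) + (1.8333)·(1.8333) + (-0.1667)·(-0.1667)) / 5 = 16.8333/5 = 3.3667
  S[Y,Z] = ((-0.1667)·(-2) + (1.8333)·(0) + (-0.1667)·(-1) + (-3.1667)·(-2) + (1.8333)·(2) + (-0.1667)·(3)) / 5 = 10/5 = 2
  S[Z,Z] = ((-2)·(-2) + (0)·(0) + (-1)·(-1) + (-2)·(-2) + (2)·(2) + (3)·(3)) / 5 = 22/5 = 4.4

S is symmetric (S[j,i] = S[i,j]). Assembling:

S = [[4.5667, -0.5667, 0.4],
 [-0.5667, 3.3667, 2],
 [0.4, 2, 4.4]]


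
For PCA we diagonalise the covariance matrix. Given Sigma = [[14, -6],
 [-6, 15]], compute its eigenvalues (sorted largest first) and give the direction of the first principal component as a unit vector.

Step 1 — characteristic polynomial of 2×2 Sigma:
  det(Sigma - λI) = λ² - trace · λ + det = 0.
  trace = 14 + 15 = 29, det = 14·15 - (-6)² = 174.
Step 2 — discriminant:
  Δ = trace² - 4·det = 841 - 696 = 145.
Step 3 — eigenvalues:
  λ = (trace ± √Δ)/2 = (29 ± 12.0416)/2,
  λ_1 = 20.5208,  λ_2 = 8.4792.

Step 4 — unit eigenvector for λ_1: solve (Sigma - λ_1 I)v = 0. First row:
  (14 - 20.5208)·v_x + (-6)·v_y = 0, i.e. (-6.5208)·v_x + (-6)·v_y = 0,
  so v ∝ (b, λ_1 - a) = (-6, 6.5208); multiply by -1 so the first entry is positive: u = (6, -6.5208).
  ||u|| = √((6)² + (-6.5208)²) = √(78.5208) ≈ 8.8612,
  v_1 = u/||u|| ≈ (0.6771, -0.7359) (||v_1|| = 1).

λ_1 = 20.5208,  λ_2 = 8.4792;  v_1 ≈ (0.6771, -0.7359)


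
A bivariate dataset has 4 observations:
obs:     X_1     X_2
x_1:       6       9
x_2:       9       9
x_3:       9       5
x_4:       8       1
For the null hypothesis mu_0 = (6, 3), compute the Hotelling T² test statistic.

Step 1 — sample mean vector:
  mean(X_1) = (6 + 9 + 9 + 8) / 4 = 32/4 = 8
  mean(X_2) = (9 + 9 + 5 + 1) / 4 = 24/4 = 6
  x̄ = (8, 6),  deviation x̄ - mu_0 = (8, 6) - (6, 3) = (2, 3).

Step 2 — sample covariance matrix, S[i,j] = (1/(n-1)) · Σ_k (x_{k,i} - mean_i) · (x_{k,j} - mean_j), divisor n-1 = 3:
  S[X_1,X_1] = ((-2)·(-2) + (1)·(1) + (1)·(1) + (0)·(0)) / 3 = 6/3 = 2
  S[X_1,X_2] = ((-2)·(3) + (1)·(3) + (1)·(-1) + (0)·(-5)) / 3 = -4/3 = -1.3333
  S[X_2,X_2] = ((3)·(3) + (3)·(3) + (-1)·(-1) + (-5)·(-5)) / 3 = 44/3 = 14.6667
  S = [[2, -1.3333],
 [-1.3333, 14.6667]].

Step 3 — invert S. det(S) = 2·14.6667 - (-1.3333)² = 27.5556.
  S^{-1} = (1/det) · [[d, -b], [-b, a]] = [[0.5323, 0.0484],
 [0.0484, 0.0726]].

Step 4 — quadratic form (x̄ - mu_0)^T · S^{-1} · (x̄ - mu_0):
  S^{-1} · (x̄ - mu_0) = (1.2097, 0.3145),
  (x̄ - mu_0)^T · [...] = (2)·(1.2097) + (3)·(0.3145) = 3.3629.

Step 5 — scale by n: T² = 4 · 3.3629 = 13.4516.

T² ≈ 13.4516


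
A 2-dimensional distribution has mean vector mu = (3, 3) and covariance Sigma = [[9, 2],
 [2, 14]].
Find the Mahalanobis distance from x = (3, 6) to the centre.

Step 1 — centre the observation: (x - mu) = (0, 3).

Step 2 — invert Sigma. det(Sigma) = 9·14 - (2)² = 122.
  Sigma^{-1} = (1/det) · [[d, -b], [-b, a]] = [[0.1148, -0.0164],
 [-0.0164, 0.0738]].

Step 3 — form the quadratic (x - mu)^T · Sigma^{-1} · (x - mu):
  Sigma^{-1} · (x - mu) = (-0.0492, 0.2213).
  (x - mu)^T · [Sigma^{-1} · (x - mu)] = (0)·(-0.0492) + (3)·(0.2213) = 0.6639.

Step 4 — take square root: d = √(0.6639) ≈ 0.8148.

d(x, mu) = √(0.6639) ≈ 0.8148


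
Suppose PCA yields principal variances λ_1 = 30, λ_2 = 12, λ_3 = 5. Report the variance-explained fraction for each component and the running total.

Step 1 — total variance = trace(Sigma) = Σ λ_i = 30 + 12 + 5 = 47.

Step 2 — fraction explained by component i = λ_i / Σ λ:
  PC1: 30/47 = 0.6383
  PC2: 12/47 = 0.2553
  PC3: 5/47 = 0.1064

Step 3 — cumulative fraction after k components = (λ_1 + ... + λ_k) / Σ λ:
  k = 1: 30/47 = 0.6383
  k = 2: (30 + 12)/47 = 42/47 = 0.8936
  k = 3: (30 + 12 + 5)/47 = 47/47 = 1

Summary (fraction, with percent):

explained: PC1 0.6383 (63.83%), PC2 0.2553 (25.53%), PC3 0.1064 (10.64%);  cumulative: 0.6383, 0.8936, 1


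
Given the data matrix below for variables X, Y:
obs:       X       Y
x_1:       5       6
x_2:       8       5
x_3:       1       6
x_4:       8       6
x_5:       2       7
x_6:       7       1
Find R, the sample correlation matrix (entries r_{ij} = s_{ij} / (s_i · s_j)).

Step 1 — column means:
  mean(X) = (5 + 8 + 1 + 8 + 2 + 7) / 6 = 31/6 = 5.1667
  mean(Y) = (6 + 5 + 6 + 6 + 7 + 1) / 6 = 31/6 = 5.1667

Step 2 — sample variances and covariances s[i,j] = (1/(n-1)) · Σ_k (x_{k,i} - mean_i) · (x_{k,j} - mean_j), with n-1 = 5:
  s[X,X] = ((-0.1667)·(-0.1667) + (2.8333)·(2.8333) + (-4.1667)·(-4.1667) + (2.8333)·(2.8333) + (-3.1667)·(-3.1667) + (1.8333)·(1.8333)) / 5 = 46.8333/5 = 9.3667
  s[X,Y] = ((-0.1667)·(0.8333) + (2.8333)·(-0.1667) + (-4.1667)·(0.8333) + (2.8333)·(0.8333) + (-3.1667)·(1.8333) + (1.8333)·(-4.1667)) / 5 = -15.1667/5 = -3.0333
  s[Y,Y] = ((0.8333)·(0.8333) + (-0.1667)·(-0.1667) + (0.8333)·(0.8333) + (0.8333)·(0.8333) + (1.8333)·(1.8333) + (-4.1667)·(-4.1667)) / 5 = 22.8333/5 = 4.5667
  Sample standard deviations s_i = √(s[i,i]):
  s(X) = √(9.3667) = 3.0605
  s(Y) = √(4.5667) = 2.137

Step 3 — r_{ij} = s_{ij} / (s_i · s_j):
  r[X,X] = 1 (diagonal).
  r[X,Y] = -3.0333 / (3.0605 · 2.137) = -3.0333 / 6.5402 = -0.4638
  r[Y,Y] = 1 (diagonal).

R is symmetric with unit diagonal. Assembling:

R = [[1, -0.4638],
 [-0.4638, 1]]


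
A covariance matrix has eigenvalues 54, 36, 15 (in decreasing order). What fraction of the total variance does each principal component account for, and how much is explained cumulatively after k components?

Step 1 — total variance = trace(Sigma) = Σ λ_i = 54 + 36 + 15 = 105.

Step 2 — fraction explained by component i = λ_i / Σ λ:
  PC1: 54/105 = 0.5143
  PC2: 36/105 = 0.3429
  PC3: 15/105 = 0.1429

Step 3 — cumulative fraction after k components = (λ_1 + ... + λ_k) / Σ λ:
  k = 1: 54/105 = 0.5143
  k = 2: (54 + 36)/105 = 90/105 = 0.8571
  k = 3: (54 + 36 + 15)/105 = 105/105 = 1

Summary (fraction, with percent):

explained: PC1 0.5143 (51.43%), PC2 0.3429 (34.29%), PC3 0.1429 (14.29%);  cumulative: 0.5143, 0.8571, 1


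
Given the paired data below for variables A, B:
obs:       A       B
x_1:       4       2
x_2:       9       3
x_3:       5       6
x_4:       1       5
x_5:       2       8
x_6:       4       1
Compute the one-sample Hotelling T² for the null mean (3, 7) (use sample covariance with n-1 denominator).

Step 1 — sample mean vector:
  mean(A) = (4 + 9 + 5 + 1 + 2 + 4) / 6 = 25/6 = 4.1667
  mean(B) = (2 + 3 + 6 + 5 + 8 + 1) / 6 = 25/6 = 4.1667
  x̄ = (4.1667, 4.1667),  deviation x̄ - mu_0 = (4.1667, 4.1667) - (3, 7) = (1.1667, -2.8333).

Step 2 — sample covariance matrix, S[i,j] = (1/(n-1)) · Σ_k (x_{k,i} - mean_i) · (x_{k,j} - mean_j), divisor n-1 = 5:
  S[A,A] = ((-0.1667)·(-0.1667) + (4.8333)·(4.8333) + (0.8333)·(0.8333) + (-3.1667)·(-3.1667) + (-2.1667)·(-2.1667) + (-0.1667)·(-0.1667)) / 5 = 38.8333/5 = 7.7667
  S[A,B] = ((-0.1667)·(-2.1667) + (4.8333)·(-1.1667) + (0.8333)·(1.8333) + (-3.1667)·(0.8333) + (-2.1667)·(3.8333) + (-0.1667)·(-3.1667)) / 5 = -14.1667/5 = -2.8333
  S[B,B] = ((-2.1667)·(-2.1667) + (-1.1667)·(-1.1667) + (1.8333)·(1.8333) + (0.8333)·(0.8333) + (3.8333)·(3.8333) + (-3.1667)·(-3.1667)) / 5 = 34.8333/5 = 6.9667
  S = [[7.7667, -2.8333],
 [-2.8333, 6.9667]].

Step 3 — invert S. det(S) = 7.7667·6.9667 - (-2.8333)² = 46.08.
  S^{-1} = (1/det) · [[d, -b], [-b, a]] = [[0.1512, 0.0615],
 [0.0615, 0.1685]].

Step 4 — quadratic form (x̄ - mu_0)^T · S^{-1} · (x̄ - mu_0):
  S^{-1} · (x̄ - mu_0) = (0.0022, -0.4058),
  (x̄ - mu_0)^T · [...] = (1.1667)·(0.0022) + (-2.8333)·(-0.4058) = 1.1523.

Step 5 — scale by n: T² = 6 · 1.1523 = 6.9141.

T² ≈ 6.9141


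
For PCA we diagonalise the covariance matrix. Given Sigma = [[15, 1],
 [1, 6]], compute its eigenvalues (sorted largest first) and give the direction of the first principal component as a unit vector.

Step 1 — characteristic polynomial of 2×2 Sigma:
  det(Sigma - λI) = λ² - trace · λ + det = 0.
  trace = 15 + 6 = 21, det = 15·6 - (1)² = 89.
Step 2 — discriminant:
  Δ = trace² - 4·det = 441 - 356 = 85.
Step 3 — eigenvalues:
  λ = (trace ± √Δ)/2 = (21 ± 9.2195)/2,
  λ_1 = 15.1098,  λ_2 = 5.8902.

Step 4 — unit eigenvector for λ_1: solve (Sigma - λ_1 I)v = 0. First row:
  (15 - 15.1098)·v_x + (1)·v_y = 0, i.e. (-0.1098)·v_x + (1)·v_y = 0,
  so v ∝ (b, λ_1 - a) = (1, 0.1098) = u.
  ||u|| = √((1)² + (0.1098)²) = √(1.012) ≈ 1.006,
  v_1 = u/||u|| ≈ (0.994, 0.1091) (||v_1|| = 1).

λ_1 = 15.1098,  λ_2 = 5.8902;  v_1 ≈ (0.994, 0.1091)


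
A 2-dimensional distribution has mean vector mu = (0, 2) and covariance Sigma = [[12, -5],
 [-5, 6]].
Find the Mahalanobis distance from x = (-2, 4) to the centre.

Step 1 — centre the observation: (x - mu) = (-2, 2).

Step 2 — invert Sigma. det(Sigma) = 12·6 - (-5)² = 47.
  Sigma^{-1} = (1/det) · [[d, -b], [-b, a]] = [[0.1277, 0.1064],
 [0.1064, 0.2553]].

Step 3 — form the quadratic (x - mu)^T · Sigma^{-1} · (x - mu):
  Sigma^{-1} · (x - mu) = (-0.0426, 0.2979).
  (x - mu)^T · [Sigma^{-1} · (x - mu)] = (-2)·(-0.0426) + (2)·(0.2979) = 0.6809.

Step 4 — take square root: d = √(0.6809) ≈ 0.8251.

d(x, mu) = √(0.6809) ≈ 0.8251


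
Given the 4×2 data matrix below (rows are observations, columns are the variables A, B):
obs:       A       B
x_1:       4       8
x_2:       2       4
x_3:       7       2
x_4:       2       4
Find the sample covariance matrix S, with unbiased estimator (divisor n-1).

Step 1 — column means:
  mean(A) = (4 + 2 + 7 + 2) / 4 = 15/4 = 3.75
  mean(B) = (8 + 4 + 2 + 4) / 4 = 18/4 = 4.5

Step 2 — sample covariance S[i,j] = (1/(n-1)) · Σ_k (x_{k,i} - mean_i) · (x_{k,j} - mean_j), with n-1 = 3.
  S[A,A] = ((0.25)·(0.25) + (-1.75)·(-1.75) + (3.25)·(3.25) + (-1.75)·(-1.75)) / 3 = 16.75/3 = 5.5833
  S[A,B] = ((0.25)·(3.5) + (-1.75)·(-0.5) + (3.25)·(-2.5) + (-1.75)·(-0.5)) / 3 = -5.5/3 = -1.8333
  S[B,B] = ((3.5)·(3.5) + (-0.5)·(-0.5) + (-2.5)·(-2.5) + (-0.5)·(-0.5)) / 3 = 19/3 = 6.3333

S is symmetric (S[j,i] = S[i,j]). Assembling:

S = [[5.5833, -1.8333],
 [-1.8333, 6.3333]]


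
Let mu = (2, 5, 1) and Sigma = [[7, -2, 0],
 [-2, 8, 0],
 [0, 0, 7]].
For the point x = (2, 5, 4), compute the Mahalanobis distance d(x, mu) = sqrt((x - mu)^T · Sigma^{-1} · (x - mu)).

Step 1 — centre the observation: (x - mu) = (0, 0, 3).

Step 2 — invert Sigma (cofactor / det for 3×3, or solve directly):
  Sigma^{-1} = [[0.1538, 0.0385, 0],
 [0.0385, 0.1346, 0],
 [0, 0, 0.1429]].

Step 3 — form the quadratic (x - mu)^T · Sigma^{-1} · (x - mu):
  Sigma^{-1} · (x - mu) = (0, 0, 0.4286).
  (x - mu)^T · [Sigma^{-1} · (x - mu)] = (0)·(0) + (0)·(0) + (3)·(0.4286) = 1.2857.

Step 4 — take square root: d = √(1.2857) ≈ 1.1339.

d(x, mu) = √(1.2857) ≈ 1.1339


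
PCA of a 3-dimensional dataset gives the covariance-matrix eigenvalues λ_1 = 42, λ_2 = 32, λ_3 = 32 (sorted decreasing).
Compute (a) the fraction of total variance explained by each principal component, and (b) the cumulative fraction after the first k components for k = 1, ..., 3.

Step 1 — total variance = trace(Sigma) = Σ λ_i = 42 + 32 + 32 = 106.

Step 2 — fraction explained by component i = λ_i / Σ λ:
  PC1: 42/106 = 0.3962
  PC2: 32/106 = 0.3019
  PC3: 32/106 = 0.3019

Step 3 — cumulative fraction after k components = (λ_1 + ... + λ_k) / Σ λ:
  k = 1: 42/106 = 0.3962
  k = 2: (42 + 32)/106 = 74/106 = 0.6981
  k = 3: (42 + 32 + 32)/106 = 106/106 = 1

Summary (fraction, with percent):

explained: PC1 0.3962 (39.62%), PC2 0.3019 (30.19%), PC3 0.3019 (30.19%);  cumulative: 0.3962, 0.6981, 1


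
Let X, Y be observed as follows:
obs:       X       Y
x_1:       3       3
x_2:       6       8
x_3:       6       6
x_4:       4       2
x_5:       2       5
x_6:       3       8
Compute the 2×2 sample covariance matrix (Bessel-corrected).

Step 1 — column means:
  mean(X) = (3 + 6 + 6 + 4 + 2 + 3) / 6 = 24/6 = 4
  mean(Y) = (3 + 8 + 6 + 2 + 5 + 8) / 6 = 32/6 = 5.3333

Step 2 — sample covariance S[i,j] = (1/(n-1)) · Σ_k (x_{k,i} - mean_i) · (x_{k,j} - mean_j), with n-1 = 5.
  S[X,X] = ((-1)·(-1) + (2)·(2) + (2)·(2) + (0)·(0) + (-2)·(-2) + (-1)·(-1)) / 5 = 14/5 = 2.8
  S[X,Y] = ((-1)·(-2.3333) + (2)·(2.6667) + (2)·(0.6667) + (0)·(-3.3333) + (-2)·(-0.3333) + (-1)·(2.6667)) / 5 = 7/5 = 1.4
  S[Y,Y] = ((-2.3333)·(-2.3333) + (2.6667)·(2.6667) + (0.6667)·(0.6667) + (-3.3333)·(-3.3333) + (-0.3333)·(-0.3333) + (2.6667)·(2.6667)) / 5 = 31.3333/5 = 6.2667

S is symmetric (S[j,i] = S[i,j]). Assembling:

S = [[2.8, 1.4],
 [1.4, 6.2667]]
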